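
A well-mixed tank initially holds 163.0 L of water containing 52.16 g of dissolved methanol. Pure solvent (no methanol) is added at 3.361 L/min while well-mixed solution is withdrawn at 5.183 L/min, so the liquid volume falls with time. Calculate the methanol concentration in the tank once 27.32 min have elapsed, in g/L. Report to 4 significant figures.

Let m(t) be the amount of methanol. Volume: V(t) = V₀ + (Q_in − Q_out) t = 163.0 − 1.82200 t; V(27.32) = 113.223 L.
No methanol enters, so dm/dt = −Q_out · (m/V).
dm/m = −Q_out dt/(V₀ − 1.82200 t); integrating gives ln(m/m₀) = −(Q_out/(Q_in−Q_out)) ln(V/V₀).
m = m₀ (V₀/V)^(Q_out/(Q_in−Q_out)) = 52.16 × (163.0/113.223)^(-2.84468) = 18.4994 g.
C = m/V = 18.4994/113.223 = 0.163390 g/L.

0.1634 g/L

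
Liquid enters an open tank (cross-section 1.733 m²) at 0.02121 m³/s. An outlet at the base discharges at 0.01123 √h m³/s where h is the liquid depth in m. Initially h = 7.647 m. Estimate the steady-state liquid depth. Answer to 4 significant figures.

A dh/dt = Q_in − 0.01123 √h. Steady state requires inflow = outflow:
Q_in = 0.01123 √h_ss ⇒ √h_ss = 0.02121/0.01123 = 1.88869.
h_ss = 1.88869² = 3.56715 m. (Since h₀ = 7.647 m > h_ss, the level will fall toward this value.)

3.567 m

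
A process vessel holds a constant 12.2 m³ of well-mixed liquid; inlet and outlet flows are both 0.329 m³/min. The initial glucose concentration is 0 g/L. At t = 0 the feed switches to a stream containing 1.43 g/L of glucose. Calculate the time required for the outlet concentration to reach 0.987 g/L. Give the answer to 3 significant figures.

43.5 min

Transient balance on the dissolved component: V dC/dt = Q(C_in − C), so τ = V/Q = 37.082 min.
C(t) = C_in + (C₀ − C_in) e^(−t/τ). Set C = 0.987 and solve for t:
e^(−t/τ) = (C − C_in)/(C₀ − C_in) = (0.987 − 1.43)/(0 − 1.43) = 0.30979
t = −τ ln(…) = 37.082 × 1.1719 = 43.455 min.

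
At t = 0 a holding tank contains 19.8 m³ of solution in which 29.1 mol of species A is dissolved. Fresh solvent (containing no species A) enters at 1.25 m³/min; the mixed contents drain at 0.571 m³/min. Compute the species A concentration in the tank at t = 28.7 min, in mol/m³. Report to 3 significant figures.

0.416 mol/m³

Total volume: dV/dt = Q_in − Q_out = 0.67900 m³/min, so V(t) = 19.8 + 0.67900 t and V(28.7) = 39.287 m³.
Solute balance: dm/dt = 0 − Q_out C = −Q_out m/V(t).
Separate: dm/m = −Q_out dt/V(t) ⇒ ln(m/m₀) = −(Q_out/(Q_in−Q_out)) ln(V/V₀).
m = m₀ (V₀/V)^(Q_out/(Q_in−Q_out)) = 29.1 × (19.8/39.287)^(0.84094) = 16.355 mol.
C = m/V = 16.355/39.287 = 0.41628 mol/m³.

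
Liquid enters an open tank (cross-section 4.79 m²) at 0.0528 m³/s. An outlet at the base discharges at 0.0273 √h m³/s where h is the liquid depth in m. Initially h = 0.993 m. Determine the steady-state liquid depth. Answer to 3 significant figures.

3.74 m

A dh/dt = Q_in − 0.0273 √h. Steady state requires inflow = outflow:
Q_in = 0.0273 √h_ss ⇒ √h_ss = 0.0528/0.0273 = 1.9341.
h_ss = 1.9341² = 3.7406 m. (Since h₀ = 0.993 m < h_ss, the level will rise toward this value.)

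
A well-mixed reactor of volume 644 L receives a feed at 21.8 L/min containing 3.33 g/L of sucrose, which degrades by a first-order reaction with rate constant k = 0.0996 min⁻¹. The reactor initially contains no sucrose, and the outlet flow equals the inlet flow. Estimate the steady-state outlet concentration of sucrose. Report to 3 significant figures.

Species balance: V dC/dt = Q C_in − Q C − k V C.
Steady state (dC/dt = 0): C_ss = Q C_in/(Q + kV) = C_in/(1 + kV/Q).
C_ss = 21.8·3.33/(21.8 + 0.0996·644) = 72.594/85.942 = 0.84468 g/L.

0.845 g/L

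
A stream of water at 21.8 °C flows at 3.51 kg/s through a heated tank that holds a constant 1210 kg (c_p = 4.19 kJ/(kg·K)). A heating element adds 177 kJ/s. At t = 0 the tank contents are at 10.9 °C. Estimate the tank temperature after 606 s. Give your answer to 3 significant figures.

Unsteady energy balance on the tank contents: M c_p dT/dt = ṁ c_p (T_in − T) + 177.
Rearrange: dT/dt = (T_ss − T)/τ with τ = M/ṁ = 344.73 s and T_ss = T_in + Q̇/(ṁ c_p) = 33.835 °C.
This is linear first-order; T(t) = T_ss + (T₀ − T_ss) e^(−t/τ).
T(606) = 33.835 + (-22.935)·e^(−606/344.73) = 33.835 + (-22.935)·0.17241 = 29.881 °C.

29.9 °C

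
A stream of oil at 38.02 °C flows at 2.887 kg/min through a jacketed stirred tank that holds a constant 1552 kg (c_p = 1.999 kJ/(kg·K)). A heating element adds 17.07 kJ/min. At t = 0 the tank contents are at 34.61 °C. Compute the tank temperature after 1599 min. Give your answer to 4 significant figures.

40.65 °C

First-law balance (no shaft work): M c_p dT/dt = ṁ c_p (T_in − T) + 17.07.
τ = M/ṁ = 537.582 min; T_ss = T_in + Q̇/(ṁ c_p) = 38.02 + 17.07/(2.887·1.999) = 40.9778 °C.
Solution: T(t) = T_ss + (T₀ − T_ss) e^(−t/τ).
T(1599) = 40.9778 + (-6.36783)·e^(−1599/537.582) = 40.9778 + (-6.36783)·0.0510766 = 40.6526 °C.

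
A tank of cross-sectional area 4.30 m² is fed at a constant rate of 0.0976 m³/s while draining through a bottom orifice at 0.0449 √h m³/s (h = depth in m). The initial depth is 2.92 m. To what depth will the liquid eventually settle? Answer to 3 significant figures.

Unsteady balance on liquid volume: A dh/dt = Q_in − 0.0449 √h. At steady state dh/dt = 0:
Q_in = 0.0449 √h_ss ⇒ √h_ss = 0.0976/0.0449 = 2.1737.
h_ss = 2.1737² = 4.7251 m. (Since h₀ = 2.92 m < h_ss, the level will rise toward this value.)

4.73 m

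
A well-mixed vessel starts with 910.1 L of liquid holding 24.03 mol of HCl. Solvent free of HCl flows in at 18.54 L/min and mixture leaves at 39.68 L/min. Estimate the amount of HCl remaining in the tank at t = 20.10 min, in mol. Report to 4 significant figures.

Let m(t) be the amount of HCl. Volume: V(t) = V₀ + (Q_in − Q_out) t = 910.1 − 21.1400 t; V(20.10) = 485.186 L.
Species balance (pure solvent in): dm/dt = −Q_out · m/V(t).
Separate: dm/m = −Q_out dt/V(t) ⇒ ln(m/m₀) = −(Q_out/(Q_in−Q_out)) ln(V/V₀).
m = m₀ (V₀/V)^(Q_out/(Q_in−Q_out)) = 24.03 × (910.1/485.186)^(-1.87701) = 7.37888 mol.

7.379 mol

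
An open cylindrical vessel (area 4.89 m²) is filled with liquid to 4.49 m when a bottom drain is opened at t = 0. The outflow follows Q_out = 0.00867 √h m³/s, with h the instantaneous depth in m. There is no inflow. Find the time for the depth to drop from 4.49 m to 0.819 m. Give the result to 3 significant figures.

1370 s

A dh/dt = −Q_out = −0.00867 √h.
This is separable: 2 d(√h)/dt = −0.00867/A, so √h = √h₀ − (0.00867/(2A)) t.
t = 2A(√h₀ − √h)/0.00867 = 2·4.89·(√4.49 − √0.819)/0.00867
  = 9.7800 × (2.1190 − 0.90499) / 0.00867 = 1369.4 s.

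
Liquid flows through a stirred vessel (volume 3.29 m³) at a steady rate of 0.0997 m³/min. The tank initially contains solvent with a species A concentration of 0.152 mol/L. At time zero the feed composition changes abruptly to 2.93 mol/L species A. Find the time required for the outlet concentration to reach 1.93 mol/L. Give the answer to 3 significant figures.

Species balance: V dC/dt = Q(C_in − C) ⇒ τ = V/Q = 32.999 min.
C(t) = C_in + (C₀ − C_in) e^(−t/τ). Set C = 1.93 and solve for t:
e^(−t/τ) = (C − C_in)/(C₀ − C_in) = (1.93 − 2.93)/(0.152 − 2.93) = 0.35997
t = −τ ln(…) = 32.999 × 1.0217 = 33.716 min.

33.7 min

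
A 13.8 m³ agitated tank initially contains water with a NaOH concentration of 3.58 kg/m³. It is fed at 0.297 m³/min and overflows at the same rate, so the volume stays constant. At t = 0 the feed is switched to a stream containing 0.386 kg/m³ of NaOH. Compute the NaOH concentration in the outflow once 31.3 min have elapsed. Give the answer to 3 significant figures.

2.01 kg/m³

Transient balance on the dissolved component: V dC/dt = Q(C_in − C).
Time constant τ = V/Q = 13.8/0.297 = 46.465 min.
This is linear first-order; C(t) = C_in + (C₀ − C_in) e^(−t/τ).
C(31.3) = 0.386 + (3.58 − 0.386)·e^(−31.3/46.465) = 0.386 + (3.1940)·0.50985 = 2.0145 kg/m³.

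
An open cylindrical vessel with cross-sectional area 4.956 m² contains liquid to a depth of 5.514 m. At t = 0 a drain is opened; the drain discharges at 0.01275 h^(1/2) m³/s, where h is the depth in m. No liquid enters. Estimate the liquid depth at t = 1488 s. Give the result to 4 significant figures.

0.1885 m

A dh/dt = −Q_out = −0.01275 √h.
Separate and integrate: 2(√h − √h₀) = −(0.01275/A) t.
√h = √5.514 − 0.01275·1488/(2·4.956) = 2.34819 − 1.91404 = 0.434147.
h = 0.434147² = 0.188484 m.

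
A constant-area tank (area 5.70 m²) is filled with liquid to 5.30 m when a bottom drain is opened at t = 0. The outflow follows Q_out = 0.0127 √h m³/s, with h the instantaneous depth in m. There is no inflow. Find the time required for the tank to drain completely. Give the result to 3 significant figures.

Volume balance on the tank: A dh/dt = −0.0127 √h.
∫ h^(−1/2) dh = −(0.0127/A) ∫ dt, giving 2√h = 2√h₀ − (0.0127/A) t.
Tank is empty when √h = 0: t_empty = 2A√h₀/0.0127.
t_empty = 2·5.70·√5.30/0.0127 = 11.400·2.3022/0.0127 = 2066.5 s.

2070 s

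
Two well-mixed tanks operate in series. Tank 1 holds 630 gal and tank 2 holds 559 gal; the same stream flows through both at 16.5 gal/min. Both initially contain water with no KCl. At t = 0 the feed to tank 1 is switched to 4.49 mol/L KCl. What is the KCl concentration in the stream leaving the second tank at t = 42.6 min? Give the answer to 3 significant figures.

Species balance on tank i: dCᵢ/dt = (Cᵢ₋₁ − Cᵢ)/τᵢ with τᵢ = Vᵢ/Q.
τ₁ = 630/16.5 = 38.182 min; τ₂ = 559/16.5 = 33.879 min.
Solving the cascade with C₁(0)=C₂(0)=0 gives C₂(t) = C_in[1 − (τ₁ e^(−t/τ₁) − τ₂ e^(−t/τ₂))/(τ₁ − τ₂)].
At t = 42.6: e^(−t/τ₁) = 0.32768, e^(−t/τ₂) = 0.28439.
C₂ = 4.49·[1 − (38.182·0.32768 − 33.879·0.28439)/(4.3030)] = 4.49·0.33144 = 1.4882 mol/L.

1.49 mol/L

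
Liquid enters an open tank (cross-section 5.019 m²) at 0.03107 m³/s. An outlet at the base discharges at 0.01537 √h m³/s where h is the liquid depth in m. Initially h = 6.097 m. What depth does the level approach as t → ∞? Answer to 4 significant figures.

4.086 m

Unsteady balance on liquid volume: A dh/dt = Q_in − 0.01537 √h. At steady state dh/dt = 0:
Q_in = 0.01537 √h_ss ⇒ √h_ss = 0.03107/0.01537 = 2.02147.
h_ss = 2.02147² = 4.08634 m. (Since h₀ = 6.097 m > h_ss, the level will fall toward this value.)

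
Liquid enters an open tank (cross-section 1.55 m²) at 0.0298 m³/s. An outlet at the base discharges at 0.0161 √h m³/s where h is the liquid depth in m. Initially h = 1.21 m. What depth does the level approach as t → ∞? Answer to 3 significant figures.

A dh/dt = Q_in − 0.0161 √h. Steady state requires inflow = outflow:
Q_in = 0.0161 √h_ss ⇒ √h_ss = 0.0298/0.0161 = 1.8509.
h_ss = 1.8509² = 3.4259 m. (Since h₀ = 1.21 m < h_ss, the level will rise toward this value.)

3.43 m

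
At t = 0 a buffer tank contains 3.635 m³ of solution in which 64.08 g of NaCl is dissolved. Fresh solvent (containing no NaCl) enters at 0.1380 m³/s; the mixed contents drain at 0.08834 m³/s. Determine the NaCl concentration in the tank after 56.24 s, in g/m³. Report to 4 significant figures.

Let m(t) be the amount of NaCl. Volume: V(t) = V₀ + (Q_in − Q_out) t = 3.635 + 0.0496600 t; V(56.24) = 6.42788 m³.
Species balance (pure solvent in): dm/dt = −Q_out · m/V(t).
dm/m = −Q_out dt/(V₀ + 0.0496600 t); integrating gives ln(m/m₀) = −(Q_out/(Q_in−Q_out)) ln(V/V₀).
m = m₀ (V₀/V)^(Q_out/(Q_in−Q_out)) = 64.08 × (3.635/6.42788)^(1.77890) = 23.2452 g.
C = m/V = 23.2452/6.42788 = 3.61631 g/m³.

3.616 g/m³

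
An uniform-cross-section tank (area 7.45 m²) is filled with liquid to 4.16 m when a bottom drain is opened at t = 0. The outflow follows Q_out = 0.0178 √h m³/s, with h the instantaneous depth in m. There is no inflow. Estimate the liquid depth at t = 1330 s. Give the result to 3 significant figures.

0.203 m

With no inflow, A dh/dt = −0.0178 √h.
∫ h^(−1/2) dh = −(0.0178/A) ∫ dt, giving 2√h = 2√h₀ − (0.0178/A) t.
√h = √4.16 − 0.0178·1330/(2·7.45) = 2.0396 − 1.5889 = 0.45075.
h = 0.45075² = 0.20317 m.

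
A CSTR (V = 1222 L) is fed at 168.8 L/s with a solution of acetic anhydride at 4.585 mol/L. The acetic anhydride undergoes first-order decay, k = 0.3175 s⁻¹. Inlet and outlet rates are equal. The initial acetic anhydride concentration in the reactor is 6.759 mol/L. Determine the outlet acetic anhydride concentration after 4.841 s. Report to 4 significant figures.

V dC/dt = Q(C_in − C) − k V C.
This is linear with rate a = Q/V + k = 0.455634 s⁻¹.
C_ss = Q C_in/(Q + kV) = 1.39003 mol/L; C(t) = C_ss + (C₀ − C_ss) e^(−a t).
C(4.841) = 1.39003 + (5.36897)·e^(−0.455634·4.841) = 1.39003 + (5.36897)·0.110171 = 1.98153 mol/L.

1.982 mol/L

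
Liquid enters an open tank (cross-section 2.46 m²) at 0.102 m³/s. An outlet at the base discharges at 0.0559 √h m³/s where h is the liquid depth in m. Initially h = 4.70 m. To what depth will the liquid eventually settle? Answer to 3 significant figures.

3.33 m

Accumulation of liquid (constant cross-section A): A dh/dt = Q_in − 0.0559 √h. At steady state dh/dt = 0:
Q_in = 0.0559 √h_ss ⇒ √h_ss = 0.102/0.0559 = 1.8247.
h_ss = 1.8247² = 3.3295 m. (Since h₀ = 4.70 m > h_ss, the level will fall toward this value.)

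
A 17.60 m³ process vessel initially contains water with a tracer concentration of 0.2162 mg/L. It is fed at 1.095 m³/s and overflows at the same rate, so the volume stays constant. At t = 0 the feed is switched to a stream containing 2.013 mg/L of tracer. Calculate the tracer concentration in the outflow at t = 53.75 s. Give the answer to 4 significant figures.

Unsteady species balance (constant V, well mixed): V dC/dt = Q(C_in − C).
So dC/dt = (C_in − C)/τ with τ = V/Q = 17.60/1.095 = 16.0731 s.
Solution: C(t) = C_in + (C₀ − C_in) e^(−t/τ).
C(53.75) = 2.013 + (0.2162 − 2.013)·e^(−53.75/16.0731) = 2.013 + (-1.79680)·0.0352918 = 1.94959 mg/L.

1.950 mg/L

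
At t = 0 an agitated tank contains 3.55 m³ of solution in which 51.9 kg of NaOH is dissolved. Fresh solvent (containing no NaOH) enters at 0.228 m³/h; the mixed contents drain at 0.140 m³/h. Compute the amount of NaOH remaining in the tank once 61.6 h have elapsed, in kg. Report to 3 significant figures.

Total volume: dV/dt = Q_in − Q_out = 0.088000 m³/h, so V(t) = 3.55 + 0.088000 t and V(61.6) = 8.9708 m³.
Species balance (pure solvent in): dm/dt = −Q_out · m/V(t).
Separate: dm/m = −Q_out dt/V(t) ⇒ ln(m/m₀) = −(Q_out/(Q_in−Q_out)) ln(V/V₀).
m = m₀ (V₀/V)^(Q_out/(Q_in−Q_out)) = 51.9 × (3.55/8.9708)^(1.5909) = 11.876 kg.

11.9 kg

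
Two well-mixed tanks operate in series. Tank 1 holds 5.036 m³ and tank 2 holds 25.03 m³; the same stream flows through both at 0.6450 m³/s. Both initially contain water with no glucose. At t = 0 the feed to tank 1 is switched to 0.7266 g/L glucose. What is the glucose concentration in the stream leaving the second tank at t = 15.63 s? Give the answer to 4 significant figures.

Time constants: τᵢ = Vᵢ/Q for each well-mixed tank.
τ₁ = 5.036/0.6450 = 7.80775 s; τ₂ = 25.03/0.6450 = 38.8062 s.
Solving the cascade with C₁(0)=C₂(0)=0 gives C₂(t) = C_in[1 − (τ₁ e^(−t/τ₁) − τ₂ e^(−t/τ₂))/(τ₁ − τ₂)].
At t = 15.63: e^(−t/τ₁) = 0.135084, e^(−t/τ₂) = 0.668465.
C₂ = 0.7266·[1 − (7.80775·0.135084 − 38.8062·0.668465)/(-30.9984)] = 0.7266·0.197189 = 0.143277 g/L.

0.1433 g/L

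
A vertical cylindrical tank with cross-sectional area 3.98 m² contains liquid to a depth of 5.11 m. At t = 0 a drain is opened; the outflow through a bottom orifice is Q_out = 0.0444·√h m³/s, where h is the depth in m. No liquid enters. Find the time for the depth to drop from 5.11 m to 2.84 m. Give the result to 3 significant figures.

103 s

With no inflow, A dh/dt = −0.0444 √h.
∫ h^(−1/2) dh = −(0.0444/A) ∫ dt, giving 2√h = 2√h₀ − (0.0444/A) t.
t = 2A(√h₀ − √h)/0.0444 = 2·3.98·(√5.11 − √2.84)/0.0444
  = 7.9600 × (2.2605 − 1.6852) / 0.0444 = 103.14 s.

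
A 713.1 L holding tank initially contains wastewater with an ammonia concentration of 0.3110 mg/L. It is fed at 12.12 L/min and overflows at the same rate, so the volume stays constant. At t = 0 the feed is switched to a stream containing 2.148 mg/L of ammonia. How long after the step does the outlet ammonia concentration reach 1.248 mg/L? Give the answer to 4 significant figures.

41.98 min

Species balance: V dC/dt = Q(C_in − C) ⇒ τ = V/Q = 58.8366 min.
C(t) = C_in + (C₀ − C_in) e^(−t/τ). Set C = 1.248 and solve for t:
e^(−t/τ) = (C − C_in)/(C₀ − C_in) = (1.248 − 2.148)/(0.3110 − 2.148) = 0.489929
t = −τ ln(…) = 58.8366 × 0.713494 = 41.9796 min.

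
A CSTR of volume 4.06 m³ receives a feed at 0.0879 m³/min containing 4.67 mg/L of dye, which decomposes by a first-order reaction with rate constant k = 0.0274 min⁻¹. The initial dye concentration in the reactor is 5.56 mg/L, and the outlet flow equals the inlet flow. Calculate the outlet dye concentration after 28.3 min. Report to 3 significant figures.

2.93 mg/L

Species balance: V dC/dt = Q C_in − Q C − k V C.
This is linear with rate a = Q/V + k = 0.049050 min⁻¹.
C_ss = Q C_in/(Q + kV) = 2.0613 mg/L; C(t) = C_ss + (C₀ − C_ss) e^(−a t).
C(28.3) = 2.0613 + (3.4987)·e^(−0.049050·28.3) = 2.0613 + (3.4987)·0.24954 = 2.9344 mg/L.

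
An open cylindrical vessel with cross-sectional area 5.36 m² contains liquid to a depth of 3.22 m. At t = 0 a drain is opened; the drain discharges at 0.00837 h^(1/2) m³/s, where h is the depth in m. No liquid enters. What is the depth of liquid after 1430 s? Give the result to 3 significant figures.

Unsteady balance on liquid volume: A dh/dt = −0.00837 √h.
This is separable: 2 d(√h)/dt = −0.00837/A, so √h = √h₀ − (0.00837/(2A)) t.
√h = √3.22 − 0.00837·1430/(2·5.36) = 1.7944 − 1.1165 = 0.67792.
h = 0.67792² = 0.45957 m.

0.460 m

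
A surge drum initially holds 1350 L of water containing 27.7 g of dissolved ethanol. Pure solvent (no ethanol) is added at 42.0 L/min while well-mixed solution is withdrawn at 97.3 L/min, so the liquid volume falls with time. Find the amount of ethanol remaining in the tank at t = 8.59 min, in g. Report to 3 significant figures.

12.9 g

Total volume: dV/dt = Q_in − Q_out = -55.300 L/min, so V(t) = 1350 − 55.300 t and V(8.59) = 874.97 L.
Solute balance: dm/dt = 0 − Q_out C = −Q_out m/V(t).
dm/m = −Q_out dt/(V₀ − 55.300 t); integrating gives ln(m/m₀) = −(Q_out/(Q_in−Q_out)) ln(V/V₀).
m = m₀ (V₀/V)^(Q_out/(Q_in−Q_out)) = 27.7 × (1350/874.97)^(-1.7595) = 12.915 g.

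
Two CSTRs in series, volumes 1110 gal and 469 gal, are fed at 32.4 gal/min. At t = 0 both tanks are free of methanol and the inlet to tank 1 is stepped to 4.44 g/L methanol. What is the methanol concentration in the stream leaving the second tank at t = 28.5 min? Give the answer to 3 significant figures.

Time constants: τᵢ = Vᵢ/Q for each well-mixed tank.
τ₁ = 1110/32.4 = 34.259 min; τ₂ = 469/32.4 = 14.475 min.
Tank 1: C₁ = C_in(1 − e^(−t/τ₁)). Tank 2 (τ₁ ≠ τ₂): C₂ = C_in[1 − (τ₁ e^(−t/τ₁) − τ₂ e^(−t/τ₂))/(τ₁ − τ₂)].
At t = 28.5: e^(−t/τ₁) = 0.43523, e^(−t/τ₂) = 0.13961.
C₂ = 4.44·[1 − (34.259·0.43523 − 14.475·0.13961)/(19.784)] = 4.44·0.34849 = 1.5473 g/L.

1.55 g/L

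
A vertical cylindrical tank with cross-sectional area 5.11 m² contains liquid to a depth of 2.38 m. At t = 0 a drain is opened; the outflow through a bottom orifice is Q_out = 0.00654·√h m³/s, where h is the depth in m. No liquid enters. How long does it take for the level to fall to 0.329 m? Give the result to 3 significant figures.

1510 s

With no inflow, A dh/dt = −0.00654 √h.
∫ h^(−1/2) dh = −(0.00654/A) ∫ dt, giving 2√h = 2√h₀ − (0.00654/A) t.
t = 2A(√h₀ − √h)/0.00654 = 2·5.11·(√2.38 − √0.329)/0.00654
  = 10.220 × (1.5427 − 0.57359) / 0.00654 = 1514.5 s.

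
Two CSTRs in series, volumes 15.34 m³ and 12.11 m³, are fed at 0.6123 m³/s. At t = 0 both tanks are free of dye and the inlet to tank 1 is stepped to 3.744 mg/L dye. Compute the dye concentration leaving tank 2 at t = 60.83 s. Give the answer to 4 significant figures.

2.823 mg/L

Each tank obeys Vᵢ dCᵢ/dt = Q(Cᵢ₋₁ − Cᵢ), so τᵢ = Vᵢ/Q.
τ₁ = 15.34/0.6123 = 25.0531 s; τ₂ = 12.11/0.6123 = 19.7779 s.
Tank 1: C₁ = C_in(1 − e^(−t/τ₁)). Tank 2 (τ₁ ≠ τ₂): C₂ = C_in[1 − (τ₁ e^(−t/τ₁) − τ₂ e^(−t/τ₂))/(τ₁ − τ₂)].
At t = 60.83: e^(−t/τ₁) = 0.0882091, e^(−t/τ₂) = 0.0461593.
C₂ = 3.744·[1 − (25.0531·0.0882091 − 19.7779·0.0461593)/(5.27519)] = 3.744·0.754137 = 2.82349 mg/L.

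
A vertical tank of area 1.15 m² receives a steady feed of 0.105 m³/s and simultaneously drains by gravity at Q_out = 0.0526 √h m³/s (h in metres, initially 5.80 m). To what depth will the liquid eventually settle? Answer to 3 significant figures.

A dh/dt = Q_in − 0.0526 √h. Steady state requires inflow = outflow:
Q_in = 0.0526 √h_ss ⇒ √h_ss = 0.105/0.0526 = 1.9962.
h_ss = 1.9962² = 3.9848 m. (Since h₀ = 5.80 m > h_ss, the level will fall toward this value.)

3.98 m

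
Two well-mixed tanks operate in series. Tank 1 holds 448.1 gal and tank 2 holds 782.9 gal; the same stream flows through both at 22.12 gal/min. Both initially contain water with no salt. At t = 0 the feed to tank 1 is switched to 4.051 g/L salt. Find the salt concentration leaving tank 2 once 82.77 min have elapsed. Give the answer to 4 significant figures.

3.228 g/L

Time constants: τᵢ = Vᵢ/Q for each well-mixed tank.
τ₁ = 448.1/22.12 = 20.2577 min; τ₂ = 782.9/22.12 = 35.3933 min.
Tank 1: C₁ = C_in(1 − e^(−t/τ₁)). Tank 2 (τ₁ ≠ τ₂): C₂ = C_in[1 − (τ₁ e^(−t/τ₁) − τ₂ e^(−t/τ₂))/(τ₁ − τ₂)].
At t = 82.77: e^(−t/τ₁) = 0.0168087, e^(−t/τ₂) = 0.0964648.
C₂ = 4.051·[1 − (20.2577·0.0168087 − 35.3933·0.0964648)/(-15.1356)] = 4.051·0.796923 = 3.22833 g/L.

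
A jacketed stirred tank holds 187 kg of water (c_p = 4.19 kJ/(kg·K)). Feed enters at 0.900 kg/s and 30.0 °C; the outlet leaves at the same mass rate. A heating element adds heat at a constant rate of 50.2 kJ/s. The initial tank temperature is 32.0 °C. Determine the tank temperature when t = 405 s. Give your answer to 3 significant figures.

Unsteady energy balance on the tank contents: M c_p dT/dt = ṁ c_p (T_in − T) + 50.2.
τ = M/ṁ = 207.78 s; T_ss = T_in + Q̇/(ṁ c_p) = 30.0 + 50.2/(0.900·4.19) = 43.312 °C.
This is linear first-order; T(t) = T_ss + (T₀ − T_ss) e^(−t/τ).
T(405) = 43.312 + (-11.312)·e^(−405/207.78) = 43.312 + (-11.312)·0.14239 = 41.701 °C.

41.7 °C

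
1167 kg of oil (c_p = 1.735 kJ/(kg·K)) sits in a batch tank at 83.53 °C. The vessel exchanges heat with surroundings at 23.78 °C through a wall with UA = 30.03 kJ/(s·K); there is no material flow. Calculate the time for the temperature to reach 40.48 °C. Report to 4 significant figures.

85.95 s

Lumped-capacitance energy balance: M c_p dT/dt = UA(T_amb − T).
τ = M c_p/UA = 67.4241 s; T_ss = T_amb = 23.7800 °C.
T(t) = T_ss + (T₀ − T_ss)e^(−t/τ); set T = 40.48:
t = −τ ln[(T − T_ss)/(T₀ − T_ss)] = −67.4241 · ln(0.279498) = 85.9495 s.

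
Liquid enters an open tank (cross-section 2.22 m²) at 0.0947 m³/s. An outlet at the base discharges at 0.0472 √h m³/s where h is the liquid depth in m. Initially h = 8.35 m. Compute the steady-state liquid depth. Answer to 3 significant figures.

Unsteady balance on liquid volume: A dh/dt = Q_in − 0.0472 √h. At steady state dh/dt = 0:
Q_in = 0.0472 √h_ss ⇒ √h_ss = 0.0947/0.0472 = 2.0064.
h_ss = 2.0064² = 4.0255 m. (Since h₀ = 8.35 m > h_ss, the level will fall toward this value.)

4.03 m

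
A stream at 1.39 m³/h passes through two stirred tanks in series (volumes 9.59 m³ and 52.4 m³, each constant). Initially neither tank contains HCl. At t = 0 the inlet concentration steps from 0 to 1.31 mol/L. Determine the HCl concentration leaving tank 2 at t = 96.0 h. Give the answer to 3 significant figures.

Species balance on tank i: dCᵢ/dt = (Cᵢ₋₁ − Cᵢ)/τᵢ with τᵢ = Vᵢ/Q.
τ₁ = 9.59/1.39 = 6.8993 h; τ₂ = 52.4/1.39 = 37.698 h.
Tank 1: C₁ = C_in(1 − e^(−t/τ₁)). Tank 2 (τ₁ ≠ τ₂): C₂ = C_in[1 − (τ₁ e^(−t/τ₁) − τ₂ e^(−t/τ₂))/(τ₁ − τ₂)].
At t = 96.0: e^(−t/τ₁) = 9.0576e-07, e^(−t/τ₂) = 0.078350.
C₂ = 1.31·[1 − (6.8993·9.0576e-07 − 37.698·0.078350)/(-30.799)] = 1.31·0.90410 = 1.1844 mol/L.

1.18 mol/L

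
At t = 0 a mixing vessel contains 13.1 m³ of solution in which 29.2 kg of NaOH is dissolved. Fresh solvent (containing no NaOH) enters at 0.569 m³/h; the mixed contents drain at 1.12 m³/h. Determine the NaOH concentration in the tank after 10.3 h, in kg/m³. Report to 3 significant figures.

Let m(t) be the amount of NaOH. Volume: V(t) = V₀ + (Q_in − Q_out) t = 13.1 − 0.55100 t; V(10.3) = 7.4247 m³.
Species balance (pure solvent in): dm/dt = −Q_out · m/V(t).
Separate: dm/m = −Q_out dt/V(t) ⇒ ln(m/m₀) = −(Q_out/(Q_in−Q_out)) ln(V/V₀).
m = m₀ (V₀/V)^(Q_out/(Q_in−Q_out)) = 29.2 × (13.1/7.4247)^(-2.0327) = 9.2075 kg.
C = m/V = 9.2075/7.4247 = 1.2401 kg/m³.

1.24 kg/m³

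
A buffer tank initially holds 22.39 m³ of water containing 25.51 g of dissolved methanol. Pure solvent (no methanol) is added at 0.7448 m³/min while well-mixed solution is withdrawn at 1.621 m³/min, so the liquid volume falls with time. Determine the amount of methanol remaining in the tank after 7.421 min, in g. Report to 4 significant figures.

13.52 g

Total volume: dV/dt = Q_in − Q_out = -0.876200 m³/min, so V(t) = 22.39 − 0.876200 t and V(7.421) = 15.8877 m³.
Species balance (pure solvent in): dm/dt = −Q_out · m/V(t).
Separate: dm/m = −Q_out dt/V(t) ⇒ ln(m/m₀) = −(Q_out/(Q_in−Q_out)) ln(V/V₀).
m = m₀ (V₀/V)^(Q_out/(Q_in−Q_out)) = 25.51 × (22.39/15.8877)^(-1.85003) = 13.5229 g.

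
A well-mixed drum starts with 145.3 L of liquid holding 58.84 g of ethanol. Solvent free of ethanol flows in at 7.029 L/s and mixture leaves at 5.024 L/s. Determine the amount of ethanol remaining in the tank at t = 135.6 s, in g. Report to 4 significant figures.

4.187 g

Total volume: dV/dt = Q_in − Q_out = 2.00500 L/s, so V(t) = 145.3 + 2.00500 t and V(135.6) = 417.178 L.
Solute balance: dm/dt = 0 − Q_out C = −Q_out m/V(t).
dm/m = −Q_out dt/(V₀ + 2.00500 t); integrating gives ln(m/m₀) = −(Q_out/(Q_in−Q_out)) ln(V/V₀).
m = m₀ (V₀/V)^(Q_out/(Q_in−Q_out)) = 58.84 × (145.3/417.178)^(2.50574) = 4.18703 g.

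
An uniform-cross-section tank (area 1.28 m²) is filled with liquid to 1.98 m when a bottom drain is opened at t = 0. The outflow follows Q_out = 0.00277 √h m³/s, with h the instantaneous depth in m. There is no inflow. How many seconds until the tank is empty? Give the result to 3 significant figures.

A dh/dt = −Q_out = −0.00277 √h.
This is separable: 2 d(√h)/dt = −0.00277/A, so √h = √h₀ − (0.00277/(2A)) t.
Tank is empty when √h = 0: t_empty = 2A√h₀/0.00277.
t_empty = 2·1.28·√1.98/0.00277 = 2.5600·1.4071/0.00277 = 1300.4 s.

1300 s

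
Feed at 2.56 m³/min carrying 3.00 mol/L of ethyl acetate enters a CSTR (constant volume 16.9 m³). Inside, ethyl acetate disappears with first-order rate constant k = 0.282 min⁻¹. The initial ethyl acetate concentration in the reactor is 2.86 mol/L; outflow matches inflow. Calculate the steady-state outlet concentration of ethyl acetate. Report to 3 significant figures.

1.05 mol/L

Species balance: V dC/dt = Q C_in − Q C − k V C.
At steady state: 0 = Q C_in − (Q + kV) C_ss, so C_ss = Q C_in/(Q + kV).
C_ss = 2.56·3.00/(2.56 + 0.282·16.9) = 7.6800/7.3258 = 1.0483 mol/L.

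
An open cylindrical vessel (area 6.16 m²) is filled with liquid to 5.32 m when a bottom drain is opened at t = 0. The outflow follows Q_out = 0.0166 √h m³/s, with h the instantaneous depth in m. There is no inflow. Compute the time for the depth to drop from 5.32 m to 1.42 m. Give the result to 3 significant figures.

827 s

With no inflow, A dh/dt = −0.0166 √h.
∫ h^(−1/2) dh = −(0.0166/A) ∫ dt, giving 2√h = 2√h₀ − (0.0166/A) t.
t = 2A(√h₀ − √h)/0.0166 = 2·6.16·(√5.32 − √1.42)/0.0166
  = 12.320 × (2.3065 − 1.1916) / 0.0166 = 827.43 s.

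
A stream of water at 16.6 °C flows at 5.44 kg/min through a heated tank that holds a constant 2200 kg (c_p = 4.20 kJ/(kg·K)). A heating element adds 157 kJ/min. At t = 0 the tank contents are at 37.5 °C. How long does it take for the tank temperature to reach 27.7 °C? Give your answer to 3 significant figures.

M c_p dT/dt = ṁ c_p (T_in − T) + Q̇.
τ = M/ṁ = 404.41 min; T_ss = T_in + Q̇/(ṁ c_p) = 23.471 °C.
T(t) = T_ss + (T₀ − T_ss) e^(−t/τ). Set T = 27.7:
e^(−t/τ) = (27.7 − 23.471)/(37.5 − 23.471) = 0.30142
t = −404.41 · ln(0.30142) = 484.99 min.

485 min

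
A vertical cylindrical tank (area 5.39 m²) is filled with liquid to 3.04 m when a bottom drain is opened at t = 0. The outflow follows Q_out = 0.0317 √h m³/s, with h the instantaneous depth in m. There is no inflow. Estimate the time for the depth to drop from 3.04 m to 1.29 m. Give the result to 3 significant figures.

With no inflow, A dh/dt = −0.0317 √h.
∫ h^(−1/2) dh = −(0.0317/A) ∫ dt, giving 2√h = 2√h₀ − (0.0317/A) t.
t = 2A(√h₀ − √h)/0.0317 = 2·5.39·(√3.04 − √1.29)/0.0317
  = 10.780 × (1.7436 − 1.1358) / 0.0317 = 206.68 s.

207 s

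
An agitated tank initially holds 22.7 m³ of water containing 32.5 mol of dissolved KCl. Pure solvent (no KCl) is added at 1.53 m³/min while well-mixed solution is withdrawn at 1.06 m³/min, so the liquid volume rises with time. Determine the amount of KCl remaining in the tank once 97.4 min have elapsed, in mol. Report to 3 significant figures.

2.69 mol

Let m(t) be the amount of KCl. Volume: V(t) = V₀ + (Q_in − Q_out) t = 22.7 + 0.47000 t; V(97.4) = 68.478 m³.
Species balance (pure solvent in): dm/dt = −Q_out · m/V(t).
Separate: dm/m = −Q_out dt/V(t) ⇒ ln(m/m₀) = −(Q_out/(Q_in−Q_out)) ln(V/V₀).
m = m₀ (V₀/V)^(Q_out/(Q_in−Q_out)) = 32.5 × (22.7/68.478)^(2.2553) = 2.6940 mol.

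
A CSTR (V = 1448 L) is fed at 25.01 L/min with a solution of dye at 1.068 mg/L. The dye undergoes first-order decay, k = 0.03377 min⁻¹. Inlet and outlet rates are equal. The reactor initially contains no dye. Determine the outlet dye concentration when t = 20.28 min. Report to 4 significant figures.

Species balance: V dC/dt = Q C_in − Q C − k V C.
This is linear with rate a = Q/V + k = 0.0510421 min⁻¹.
C_ss = Q C_in/(Q + kV) = 0.361400 mg/L; C(t) = C_ss + (C₀ − C_ss) e^(−a t).
C(20.28) = 0.361400 + (-0.361400)·e^(−0.0510421·20.28) = 0.361400 + (-0.361400)·0.355179 = 0.233038 mg/L.

0.2330 mg/L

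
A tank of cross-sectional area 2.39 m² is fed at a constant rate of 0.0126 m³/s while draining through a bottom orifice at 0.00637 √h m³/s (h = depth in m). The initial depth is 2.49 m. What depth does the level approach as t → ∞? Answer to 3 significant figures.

Level balance: A dh/dt = 0.0126 − 0.00637 √h. Setting dh/dt = 0:
Q_in = 0.00637 √h_ss ⇒ √h_ss = 0.0126/0.00637 = 1.9780.
h_ss = 1.9780² = 3.9126 m. (Since h₀ = 2.49 m < h_ss, the level will rise toward this value.)

3.91 m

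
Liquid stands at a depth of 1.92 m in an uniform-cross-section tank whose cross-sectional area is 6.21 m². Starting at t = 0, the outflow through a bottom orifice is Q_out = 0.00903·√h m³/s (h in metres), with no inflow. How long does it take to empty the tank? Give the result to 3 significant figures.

With no inflow, A dh/dt = −0.00903 √h.
∫ h^(−1/2) dh = −(0.00903/A) ∫ dt, giving 2√h = 2√h₀ − (0.00903/A) t.
Set h = 0: 2√h₀ = (0.00903/A) t_empty ⇒ t_empty = 2A√h₀/0.00903.
t_empty = 2·6.21·√1.92/0.00903 = 12.420·1.3856/0.00903 = 1905.8 s.

1910 s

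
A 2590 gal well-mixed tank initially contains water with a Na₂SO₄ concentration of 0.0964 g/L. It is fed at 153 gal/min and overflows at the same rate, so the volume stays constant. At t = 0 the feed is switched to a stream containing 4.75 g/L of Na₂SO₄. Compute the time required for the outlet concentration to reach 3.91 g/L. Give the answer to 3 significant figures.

Accumulation = in − out for the solute gives V dC/dt = Q(C_in − C), so τ = V/Q = 16.928 min.
C(t) = C_in + (C₀ − C_in) e^(−t/τ). Set C = 3.91 and solve for t:
e^(−t/τ) = (C − C_in)/(C₀ − C_in) = (3.91 − 4.75)/(0.0964 − 4.75) = 0.18051
t = −τ ln(…) = 16.928 × 1.7120 = 28.981 min.

29.0 min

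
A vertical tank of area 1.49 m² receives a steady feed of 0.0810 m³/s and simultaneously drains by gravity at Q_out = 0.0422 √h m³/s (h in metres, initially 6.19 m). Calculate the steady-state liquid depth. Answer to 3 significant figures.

3.68 m

Level balance: A dh/dt = 0.0810 − 0.0422 √h. Setting dh/dt = 0:
Q_in = 0.0422 √h_ss ⇒ √h_ss = 0.0810/0.0422 = 1.9194.
h_ss = 1.9194² = 3.6842 m. (Since h₀ = 6.19 m > h_ss, the level will fall toward this value.)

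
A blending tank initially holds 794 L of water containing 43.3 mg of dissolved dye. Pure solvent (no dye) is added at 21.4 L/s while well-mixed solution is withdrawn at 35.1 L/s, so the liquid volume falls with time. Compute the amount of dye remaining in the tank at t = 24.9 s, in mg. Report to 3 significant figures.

Let m(t) be the amount of dye. Volume: V(t) = V₀ + (Q_in − Q_out) t = 794 − 13.700 t; V(24.9) = 452.87 L.
Solute balance: dm/dt = 0 − Q_out C = −Q_out m/V(t).
dm/m = −Q_out dt/(V₀ − 13.700 t); integrating gives ln(m/m₀) = −(Q_out/(Q_in−Q_out)) ln(V/V₀).
m = m₀ (V₀/V)^(Q_out/(Q_in−Q_out)) = 43.3 × (794/452.87)^(-2.5620) = 10.274 mg.

10.3 mg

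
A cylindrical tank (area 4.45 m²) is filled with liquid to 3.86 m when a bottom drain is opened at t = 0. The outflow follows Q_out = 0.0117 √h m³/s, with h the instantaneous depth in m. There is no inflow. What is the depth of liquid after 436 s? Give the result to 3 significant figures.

A dh/dt = −Q_out = −0.0117 √h.
Separate and integrate: 2(√h − √h₀) = −(0.0117/A) t.
√h = √3.86 − 0.0117·436/(2·4.45) = 1.9647 − 0.57317 = 1.3915.
h = 1.3915² = 1.9363 m.

1.94 m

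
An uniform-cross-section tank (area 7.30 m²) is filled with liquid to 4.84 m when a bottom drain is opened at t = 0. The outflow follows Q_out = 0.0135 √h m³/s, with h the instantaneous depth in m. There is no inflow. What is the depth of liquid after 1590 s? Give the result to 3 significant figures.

0.533 m

With no inflow, A dh/dt = −0.0135 √h.
This is separable: 2 d(√h)/dt = −0.0135/A, so √h = √h₀ − (0.0135/(2A)) t.
√h = √4.84 − 0.0135·1590/(2·7.30) = 2.2000 − 1.4702 = 0.72979.
h = 0.72979² = 0.53260 m.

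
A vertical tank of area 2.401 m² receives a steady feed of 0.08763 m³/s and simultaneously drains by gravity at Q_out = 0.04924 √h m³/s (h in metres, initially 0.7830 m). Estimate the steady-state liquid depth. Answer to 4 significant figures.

A dh/dt = Q_in − 0.04924 √h. Steady state requires inflow = outflow:
Q_in = 0.04924 √h_ss ⇒ √h_ss = 0.08763/0.04924 = 1.77965.
h_ss = 1.77965² = 3.16716 m. (Since h₀ = 0.7830 m < h_ss, the level will rise toward this value.)

3.167 m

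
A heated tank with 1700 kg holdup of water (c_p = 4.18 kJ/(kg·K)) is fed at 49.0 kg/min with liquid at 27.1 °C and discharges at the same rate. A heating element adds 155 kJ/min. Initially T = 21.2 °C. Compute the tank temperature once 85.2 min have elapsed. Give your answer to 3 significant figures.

M c_p dT/dt = ṁ c_p (T_in − T) + Q̇.
Rearrange: dT/dt = (T_ss − T)/τ with τ = M/ṁ = 34.694 min and T_ss = T_in + Q̇/(ṁ c_p) = 27.857 °C.
T approaches T_ss exponentially: T(t) = T_ss + (T₀ − T_ss) e^(−t/τ).
T(85.2) = 27.857 + (-6.6568)·e^(−85.2/34.694) = 27.857 + (-6.6568)·0.085798 = 27.286 °C.

27.3 °C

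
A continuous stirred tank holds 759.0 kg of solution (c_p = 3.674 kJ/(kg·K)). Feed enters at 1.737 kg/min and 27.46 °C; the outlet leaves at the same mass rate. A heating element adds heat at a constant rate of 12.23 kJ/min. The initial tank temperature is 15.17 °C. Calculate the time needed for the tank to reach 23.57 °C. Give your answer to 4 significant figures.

First-law balance (no shaft work): M c_p dT/dt = ṁ c_p (T_in − T) + 12.23.
τ = M/ṁ = 436.960 min; T_ss = T_in + Q̇/(ṁ c_p) = 29.3764 °C.
T(t) = T_ss + (T₀ − T_ss) e^(−t/τ). Set T = 23.57:
e^(−t/τ) = (23.57 − 29.3764)/(15.17 − 29.3764) = 0.408717
t = −436.960 · ln(0.408717) = 390.962 min.

391.0 min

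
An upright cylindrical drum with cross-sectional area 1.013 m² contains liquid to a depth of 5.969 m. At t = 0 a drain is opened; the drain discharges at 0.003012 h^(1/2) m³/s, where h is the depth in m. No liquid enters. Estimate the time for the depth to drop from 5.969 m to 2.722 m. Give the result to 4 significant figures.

533.6 s

A dh/dt = −Q_out = −0.003012 √h.
This is separable: 2 d(√h)/dt = −0.003012/A, so √h = √h₀ − (0.003012/(2A)) t.
t = 2A(√h₀ − √h)/0.003012 = 2·1.013·(√5.969 − √2.722)/0.003012
  = 2.02600 × (2.44315 − 1.64985) / 0.003012 = 533.611 s.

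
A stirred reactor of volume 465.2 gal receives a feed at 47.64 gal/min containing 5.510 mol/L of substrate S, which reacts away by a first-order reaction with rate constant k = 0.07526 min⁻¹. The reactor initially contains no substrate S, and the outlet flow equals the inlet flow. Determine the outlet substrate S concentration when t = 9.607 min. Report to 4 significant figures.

2.600 mol/L

V dC/dt = Q(C_in − C) − k V C.
This is linear with rate a = Q/V + k = 0.177668 min⁻¹.
C_ss = Q C_in/(Q + kV) = 3.17596 mol/L; C(t) = C_ss + (C₀ − C_ss) e^(−a t).
C(9.607) = 3.17596 + (-3.17596)·e^(−0.177668·9.607) = 3.17596 + (-3.17596)·0.181436 = 2.59973 mol/L.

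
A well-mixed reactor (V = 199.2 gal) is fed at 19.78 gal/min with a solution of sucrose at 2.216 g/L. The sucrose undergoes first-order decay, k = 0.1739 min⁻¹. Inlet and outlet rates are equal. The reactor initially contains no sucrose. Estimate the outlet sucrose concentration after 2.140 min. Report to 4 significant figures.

V dC/dt = Q(C_in − C) − k V C.
This is linear with rate a = Q/V + k = 0.273197 min⁻¹.
C_ss = Q C_in/(Q + kV) = 0.805435 g/L; C(t) = C_ss + (C₀ − C_ss) e^(−a t).
C(2.140) = 0.805435 + (-0.805435)·e^(−0.273197·2.140) = 0.805435 + (-0.805435)·0.557305 = 0.356562 g/L.

0.3566 g/L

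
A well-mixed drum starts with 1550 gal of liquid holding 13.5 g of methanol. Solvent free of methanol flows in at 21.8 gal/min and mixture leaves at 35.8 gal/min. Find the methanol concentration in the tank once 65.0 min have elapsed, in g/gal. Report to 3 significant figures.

Total volume: dV/dt = Q_in − Q_out = -14.000 gal/min, so V(t) = 1550 − 14.000 t and V(65.0) = 640.00 gal.
Solute balance: dm/dt = 0 − Q_out C = −Q_out m/V(t).
dm/m = −Q_out dt/(V₀ − 14.000 t); integrating gives ln(m/m₀) = −(Q_out/(Q_in−Q_out)) ln(V/V₀).
m = m₀ (V₀/V)^(Q_out/(Q_in−Q_out)) = 13.5 × (1550/640.00)^(-2.5571) = 1.4061 g.
C = m/V = 1.4061/640.00 = 0.0021970 g/gal.

0.00220 g/gal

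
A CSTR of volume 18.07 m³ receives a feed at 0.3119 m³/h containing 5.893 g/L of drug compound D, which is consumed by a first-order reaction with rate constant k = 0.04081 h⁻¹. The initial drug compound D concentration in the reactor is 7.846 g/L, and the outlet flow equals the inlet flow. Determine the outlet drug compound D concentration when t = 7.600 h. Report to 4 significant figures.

5.671 g/L

Species balance: V dC/dt = Q C_in − Q C − k V C.
dC/dt = (Q/V) C_in − (Q/V + k) C; effective rate a = Q/V + k = 0.0172607 + 0.04081 = 0.0580707 h⁻¹.
C_ss = Q C_in/(Q + kV) = 1.75161 g/L; C(t) = C_ss + (C₀ − C_ss) e^(−a t).
C(7.600) = 1.75161 + (6.09439)·e^(−0.0580707·7.600) = 1.75161 + (6.09439)·0.643176 = 5.67137 g/L.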